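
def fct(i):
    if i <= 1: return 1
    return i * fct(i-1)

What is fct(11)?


fct(11)
= 11 * fct(10)
= 11 * 10 * fct(9)
= 11 * 10 * 9 * fct(8)
= 11 * 10 * 9 * 8 * fct(7)
= 11 * 10 * 9 * 8 * 7 * fct(6)
= 11 * 10 * 9 * 8 * 7 * 6 * fct(5)
= 11 * 10 * 9 * 8 * 7 * 6 * 5 * fct(4)
= 11 * 10 * 9 * 8 * 7 * 6 * 5 * 4 * fct(3)
= 11 * 10 * 9 * 8 * 7 * 6 * 5 * 4 * 3 * fct(2)
= 11 * 10 * 9 * 8 * 7 * 6 * 5 * 4 * 3 * 2 * fct(1)
= 11 * 10 * 9 * 8 * 7 * 6 * 5 * 4 * 3 * 2 * 1
= 39916800

39916800


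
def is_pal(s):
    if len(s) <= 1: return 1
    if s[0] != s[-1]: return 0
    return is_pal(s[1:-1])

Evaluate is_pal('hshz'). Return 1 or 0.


is_pal('hshz'): s[0]='h' != s[-1]='z' -> return 0
Result: 0 (not a palindrome)

0


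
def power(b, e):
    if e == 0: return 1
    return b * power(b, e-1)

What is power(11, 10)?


power(11, 10)
= 11 * power(11, 9)
= 11 * 11 * power(11, 8)
= 11 * 11 * 11 * power(11, 7)
= 11 * 11 * 11 * 11 * power(11, 6)
= 11 * 11 * 11 * 11 * 11 * power(11, 5)
= 11 * 11 * 11 * 11 * 11 * 11 * power(11, 4)
= 11 * 11 * 11 * 11 * 11 * 11 * 11 * power(11, 3)
= 11 * 11 * 11 * 11 * 11 * 11 * 11 * 11 * power(11, 2)
= 11 * 11 * 11 * 11 * 11 * 11 * 11 * 11 * 11 * power(11, 1)
= 11 * 11 * 11 * 11 * 11 * 11 * 11 * 11 * 11 * 11 * power(11, 0)
= 11 * 11 * 11 * 11 * 11 * 11 * 11 * 11 * 11 * 11 * 1
= 25937424601

25937424601


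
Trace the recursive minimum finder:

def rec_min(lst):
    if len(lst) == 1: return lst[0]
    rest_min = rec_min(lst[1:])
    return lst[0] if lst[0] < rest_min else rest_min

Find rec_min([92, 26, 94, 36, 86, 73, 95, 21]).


rec_min([92, 26, 94, 36, 86, 73, 95, 21]): compare 92 with rec_min([26, 94, 36, 86, 73, 95, 21])
rec_min([26, 94, 36, 86, 73, 95, 21]): compare 26 with rec_min([94, 36, 86, 73, 95, 21])
rec_min([94, 36, 86, 73, 95, 21]): compare 94 with rec_min([36, 86, 73, 95, 21])
rec_min([36, 86, 73, 95, 21]): compare 36 with rec_min([86, 73, 95, 21])
rec_min([86, 73, 95, 21]): compare 86 with rec_min([73, 95, 21])
rec_min([73, 95, 21]): compare 73 with rec_min([95, 21])
rec_min([95, 21]): compare 95 with rec_min([21])
rec_min([21]) = 21  (base case)
Compare 95 with 21 -> 21
Compare 73 with 21 -> 21
Compare 86 with 21 -> 21
Compare 36 with 21 -> 21
Compare 94 with 21 -> 21
Compare 26 with 21 -> 21
Compare 92 with 21 -> 21

21


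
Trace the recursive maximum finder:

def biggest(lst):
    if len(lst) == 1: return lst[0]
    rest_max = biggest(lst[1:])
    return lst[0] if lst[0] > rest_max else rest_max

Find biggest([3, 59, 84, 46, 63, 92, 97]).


biggest([3, 59, 84, 46, 63, 92, 97]): compare 3 with biggest([59, 84, 46, 63, 92, 97])
biggest([59, 84, 46, 63, 92, 97]): compare 59 with biggest([84, 46, 63, 92, 97])
biggest([84, 46, 63, 92, 97]): compare 84 with biggest([46, 63, 92, 97])
biggest([46, 63, 92, 97]): compare 46 with biggest([63, 92, 97])
biggest([63, 92, 97]): compare 63 with biggest([92, 97])
biggest([92, 97]): compare 92 with biggest([97])
biggest([97]) = 97  (base case)
Compare 92 with 97 -> 97
Compare 63 with 97 -> 97
Compare 46 with 97 -> 97
Compare 84 with 97 -> 97
Compare 59 with 97 -> 97
Compare 3 with 97 -> 97

97


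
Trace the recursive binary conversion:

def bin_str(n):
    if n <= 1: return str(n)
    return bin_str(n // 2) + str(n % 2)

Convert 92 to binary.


bin_str(92) = bin_str(46) + '0'
bin_str(46) = bin_str(23) + '0'
bin_str(23) = bin_str(11) + '1'
bin_str(11) = bin_str(5) + '1'
bin_str(5) = bin_str(2) + '1'
bin_str(2) = bin_str(1) + '0'
bin_str(1) = '1'  (base case)
Concatenating: '1' + '0' + '1' + '1' + '1' + '0' + '0' = '1011100'

1011100


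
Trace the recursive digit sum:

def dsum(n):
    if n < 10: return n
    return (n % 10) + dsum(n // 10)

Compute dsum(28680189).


dsum(28680189) = 9 + dsum(2868018)
dsum(2868018) = 8 + dsum(286801)
dsum(286801) = 1 + dsum(28680)
dsum(28680) = 0 + dsum(2868)
dsum(2868) = 8 + dsum(286)
dsum(286) = 6 + dsum(28)
dsum(28) = 8 + dsum(2)
dsum(2) = 2  (base case)
Total: 9 + 8 + 1 + 0 + 8 + 6 + 8 + 2 = 42

42


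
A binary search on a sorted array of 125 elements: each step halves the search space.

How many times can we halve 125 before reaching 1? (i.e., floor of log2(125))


125 / 2 = 62
62 / 2 = 31
31 / 2 = 15
15 / 2 = 7
7 / 2 = 3
3 / 2 = 1
Reached 1 after 6 halvings

6


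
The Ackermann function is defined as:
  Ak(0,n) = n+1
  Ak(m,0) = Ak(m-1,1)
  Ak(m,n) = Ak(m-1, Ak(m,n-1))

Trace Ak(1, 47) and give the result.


Ak(1, 47) = Ak(0, Ak(1, 46))
  Ak(1, 46) = Ak(0, Ak(1, 45))
    Ak(1, 45) = Ak(0, Ak(1, 44))
      Ak(1, 44) = Ak(0, Ak(1, 43))
        Ak(1, 43) = Ak(0, Ak(1, 42))
          Ak(1, 42) = Ak(0, Ak(1, 41))
          Ak(1, 41) = Ak(0, Ak(1, 40))
          Ak(1, 40) = Ak(0, Ak(1, 39))
          Ak(1, 39) = Ak(0, Ak(1, 38))
          Ak(1, 38) = Ak(0, Ak(1, 37))
          Ak(1, 37) = Ak(0, Ak(1, 36))
          Ak(1, 36) = Ak(0, Ak(1, 35))
          Ak(1, 35) = Ak(0, Ak(1, 34))
          Ak(1, 34) = Ak(0, Ak(1, 33))
          Ak(1, 33) = Ak(0, Ak(1, 32))
          Ak(1, 32) = Ak(0, Ak(1, 31))
          Ak(1, 31) = Ak(0, Ak(1, 30))
          Ak(1, 30) = Ak(0, Ak(1, 29))
          Ak(1, 29) = Ak(0, Ak(1, 28))
          Ak(1, 28) = Ak(0, Ak(1, 27))
          Ak(1, 27) = Ak(0, Ak(1, 26))
          Ak(1, 26) = Ak(0, Ak(1, 25))
          Ak(1, 25) = Ak(0, Ak(1, 24))
          Ak(1, 24) = Ak(0, Ak(1, 23))
          Ak(1, 23) = Ak(0, Ak(1, 22))
... (trace truncated)
Result: Ak(1, 47) = 49

49


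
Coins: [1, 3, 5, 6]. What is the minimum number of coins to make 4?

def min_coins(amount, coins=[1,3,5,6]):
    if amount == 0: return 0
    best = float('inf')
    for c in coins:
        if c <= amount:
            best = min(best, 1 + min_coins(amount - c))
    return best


Building up with DP:
min_coins(0) = 0
min_coins(1) = min(1+min_coins(0)=1+0=1) = 1
min_coins(2) = min(1+min_coins(1)=1+1=2) = 2
min_coins(3) = min(1+min_coins(2)=1+2=3, 1+min_coins(0)=1+0=1) = 1
min_coins(4) = min(1+min_coins(3)=1+1=2, 1+min_coins(1)=1+1=2) = 2

2


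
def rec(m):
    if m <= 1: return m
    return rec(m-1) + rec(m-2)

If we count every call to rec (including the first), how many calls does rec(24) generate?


Let C(n) = total calls for rec(n)
C(0) = 1, C(1) = 1
C(2) = 1 + C(1) + C(0) = 1 + 1 + 1 = 3
C(3) = 1 + C(2) + C(1) = 1 + 3 + 1 = 5
C(4) = 1 + C(3) + C(2) = 1 + 5 + 3 = 9
C(5) = 1 + C(4) + C(3) = 1 + 9 + 5 = 15
C(6) = 1 + C(5) + C(4) = 1 + 15 + 9 = 25
C(7) = 1 + C(6) + C(5) = 1 + 25 + 15 = 41
C(8) = 1 + C(7) + C(6) = 1 + 41 + 25 = 67
C(9) = 1 + C(8) + C(7) = 1 + 67 + 41 = 109
C(10) = 1 + C(9) + C(8) = 1 + 109 + 67 = 177
C(11) = 1 + C(10) + C(9) = 1 + 177 + 109 = 287
C(12) = 1 + C(11) + C(10) = 1 + 287 + 177 = 465
C(13) = 1 + C(12) + C(11) = 1 + 465 + 287 = 753
C(14) = 1 + C(13) + C(12) = 1 + 753 + 465 = 1219
C(15) = 1 + C(14) + C(13) = 1 + 1219 + 753 = 1973
C(16) = 1 + C(15) + C(14) = 1 + 1973 + 1219 = 3193
C(17) = 1 + C(16) + C(15) = 1 + 3193 + 1973 = 5167
C(18) = 1 + C(17) + C(16) = 1 + 5167 + 3193 = 8361
C(19) = 1 + C(18) + C(17) = 1 + 8361 + 5167 = 13529
C(20) = 1 + C(19) + C(18) = 1 + 13529 + 8361 = 21891
C(21) = 1 + C(20) + C(19) = 1 + 21891 + 13529 = 35421
C(22) = 1 + C(21) + C(20) = 1 + 35421 + 21891 = 57313
C(23) = 1 + C(22) + C(21) = 1 + 57313 + 35421 = 92735
C(24) = 1 + C(23) + C(22) = 1 + 92735 + 57313 = 150049

150049


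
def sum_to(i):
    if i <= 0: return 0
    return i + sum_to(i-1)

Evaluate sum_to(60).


sum_to(60)
= 60 + 59 + 58 + 57 + 56 + 55 + 54 + 53 + 52 + 51 + 50 + 49 + 48 + 47 + 46 + 45 + 44 + 43 + 42 + 41 + 40 + 39 + 38 + 37 + 36 + 35 + 34 + 33 + 32 + 31 + 30 + 29 + 28 + 27 + 26 + 25 + 24 + 23 + 22 + 21 + 20 + 19 + 18 + 17 + 16 + 15 + 14 + 13 + 12 + 11 + 10 + 9 + 8 + 7 + 6 + 5 + 4 + 3 + 2 + 1 + sum_to(0)
= 60 + 59 + 58 + 57 + 56 + 55 + 54 + 53 + 52 + 51 + 50 + 49 + 48 + 47 + 46 + 45 + 44 + 43 + 42 + 41 + 40 + 39 + 38 + 37 + 36 + 35 + 34 + 33 + 32 + 31 + 30 + 29 + 28 + 27 + 26 + 25 + 24 + 23 + 22 + 21 + 20 + 19 + 18 + 17 + 16 + 15 + 14 + 13 + 12 + 11 + 10 + 9 + 8 + 7 + 6 + 5 + 4 + 3 + 2 + 1 + 0
= 1830

1830


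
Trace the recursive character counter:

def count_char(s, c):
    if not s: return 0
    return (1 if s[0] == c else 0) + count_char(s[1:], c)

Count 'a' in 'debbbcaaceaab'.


s[0]='d' != 'a' -> 0
s[0]='e' != 'a' -> 0
s[0]='b' != 'a' -> 0
s[0]='b' != 'a' -> 0
s[0]='b' != 'a' -> 0
s[0]='c' != 'a' -> 0
s[0]='a' == 'a' -> 1
s[0]='a' == 'a' -> 1
s[0]='c' != 'a' -> 0
s[0]='e' != 'a' -> 0
s[0]='a' == 'a' -> 1
s[0]='a' == 'a' -> 1
s[0]='b' != 'a' -> 0
Sum: 0 + 0 + 0 + 0 + 0 + 0 + 1 + 1 + 0 + 0 + 1 + 1 + 0 = 4

4


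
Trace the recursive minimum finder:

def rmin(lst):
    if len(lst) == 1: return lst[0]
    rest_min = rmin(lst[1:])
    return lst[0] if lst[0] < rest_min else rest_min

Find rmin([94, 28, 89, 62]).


rmin([94, 28, 89, 62]): compare 94 with rmin([28, 89, 62])
rmin([28, 89, 62]): compare 28 with rmin([89, 62])
rmin([89, 62]): compare 89 with rmin([62])
rmin([62]) = 62  (base case)
Compare 89 with 62 -> 62
Compare 28 with 62 -> 28
Compare 94 with 28 -> 28

28


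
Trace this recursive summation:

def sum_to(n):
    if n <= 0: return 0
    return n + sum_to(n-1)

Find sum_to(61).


sum_to(61)
= 61 + 60 + 59 + 58 + 57 + 56 + 55 + 54 + 53 + 52 + 51 + 50 + 49 + 48 + 47 + 46 + 45 + 44 + 43 + 42 + 41 + 40 + 39 + 38 + 37 + 36 + 35 + 34 + 33 + 32 + 31 + 30 + 29 + 28 + 27 + 26 + 25 + 24 + 23 + 22 + 21 + 20 + 19 + 18 + 17 + 16 + 15 + 14 + 13 + 12 + 11 + 10 + 9 + 8 + 7 + 6 + 5 + 4 + 3 + 2 + 1 + sum_to(0)
= 61 + 60 + 59 + 58 + 57 + 56 + 55 + 54 + 53 + 52 + 51 + 50 + 49 + 48 + 47 + 46 + 45 + 44 + 43 + 42 + 41 + 40 + 39 + 38 + 37 + 36 + 35 + 34 + 33 + 32 + 31 + 30 + 29 + 28 + 27 + 26 + 25 + 24 + 23 + 22 + 21 + 20 + 19 + 18 + 17 + 16 + 15 + 14 + 13 + 12 + 11 + 10 + 9 + 8 + 7 + 6 + 5 + 4 + 3 + 2 + 1 + 0
= 1891

1891


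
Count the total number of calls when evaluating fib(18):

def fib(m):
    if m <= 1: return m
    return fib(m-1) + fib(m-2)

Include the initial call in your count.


Let C(n) = total calls for fib(n)
C(0) = 1, C(1) = 1
C(2) = 1 + C(1) + C(0) = 1 + 1 + 1 = 3
C(3) = 1 + C(2) + C(1) = 1 + 3 + 1 = 5
C(4) = 1 + C(3) + C(2) = 1 + 5 + 3 = 9
C(5) = 1 + C(4) + C(3) = 1 + 9 + 5 = 15
C(6) = 1 + C(5) + C(4) = 1 + 15 + 9 = 25
C(7) = 1 + C(6) + C(5) = 1 + 25 + 15 = 41
C(8) = 1 + C(7) + C(6) = 1 + 41 + 25 = 67
C(9) = 1 + C(8) + C(7) = 1 + 67 + 41 = 109
C(10) = 1 + C(9) + C(8) = 1 + 109 + 67 = 177
C(11) = 1 + C(10) + C(9) = 1 + 177 + 109 = 287
C(12) = 1 + C(11) + C(10) = 1 + 287 + 177 = 465
C(13) = 1 + C(12) + C(11) = 1 + 465 + 287 = 753
C(14) = 1 + C(13) + C(12) = 1 + 753 + 465 = 1219
C(15) = 1 + C(14) + C(13) = 1 + 1219 + 753 = 1973
C(16) = 1 + C(15) + C(14) = 1 + 1973 + 1219 = 3193
C(17) = 1 + C(16) + C(15) = 1 + 3193 + 1973 = 5167
C(18) = 1 + C(17) + C(16) = 1 + 5167 + 3193 = 8361

8361


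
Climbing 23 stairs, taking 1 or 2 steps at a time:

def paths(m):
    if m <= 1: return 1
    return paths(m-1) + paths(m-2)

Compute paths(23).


Building up from base cases:
paths(0) = 1
paths(1) = 1
paths(2) = paths(1) + paths(0) = 1 + 1 = 2
paths(3) = paths(2) + paths(1) = 2 + 1 = 3
paths(4) = paths(3) + paths(2) = 3 + 2 = 5
paths(5) = paths(4) + paths(3) = 5 + 3 = 8
paths(6) = paths(5) + paths(4) = 8 + 5 = 13
paths(7) = paths(6) + paths(5) = 13 + 8 = 21
paths(8) = paths(7) + paths(6) = 21 + 13 = 34
paths(9) = paths(8) + paths(7) = 34 + 21 = 55
paths(10) = paths(9) + paths(8) = 55 + 34 = 89
paths(11) = paths(10) + paths(9) = 89 + 55 = 144
paths(12) = paths(11) + paths(10) = 144 + 89 = 233
paths(13) = paths(12) + paths(11) = 233 + 144 = 377
paths(14) = paths(13) + paths(12) = 377 + 233 = 610
paths(15) = paths(14) + paths(13) = 610 + 377 = 987
paths(16) = paths(15) + paths(14) = 987 + 610 = 1597
paths(17) = paths(16) + paths(15) = 1597 + 987 = 2584
paths(18) = paths(17) + paths(16) = 2584 + 1597 = 4181
paths(19) = paths(18) + paths(17) = 4181 + 2584 = 6765
paths(20) = paths(19) + paths(18) = 6765 + 4181 = 10946
paths(21) = paths(20) + paths(19) = 10946 + 6765 = 17711
paths(22) = paths(21) + paths(20) = 17711 + 10946 = 28657
paths(23) = paths(22) + paths(21) = 28657 + 17711 = 46368

46368


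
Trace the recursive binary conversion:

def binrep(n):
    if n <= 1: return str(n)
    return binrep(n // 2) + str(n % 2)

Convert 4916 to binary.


binrep(4916) = binrep(2458) + '0'
binrep(2458) = binrep(1229) + '0'
binrep(1229) = binrep(614) + '1'
binrep(614) = binrep(307) + '0'
binrep(307) = binrep(153) + '1'
binrep(153) = binrep(76) + '1'
binrep(76) = binrep(38) + '0'
binrep(38) = binrep(19) + '0'
binrep(19) = binrep(9) + '1'
binrep(9) = binrep(4) + '1'
binrep(4) = binrep(2) + '0'
binrep(2) = binrep(1) + '0'
binrep(1) = '1'  (base case)
Concatenating: '1' + '0' + '0' + '1' + '1' + '0' + '0' + '1' + '1' + '0' + '1' + '0' + '0' = '1001100110100'

1001100110100


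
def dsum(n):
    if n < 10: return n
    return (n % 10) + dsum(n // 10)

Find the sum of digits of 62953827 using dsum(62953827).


dsum(62953827) = 7 + dsum(6295382)
dsum(6295382) = 2 + dsum(629538)
dsum(629538) = 8 + dsum(62953)
dsum(62953) = 3 + dsum(6295)
dsum(6295) = 5 + dsum(629)
dsum(629) = 9 + dsum(62)
dsum(62) = 2 + dsum(6)
dsum(6) = 6  (base case)
Total: 7 + 2 + 8 + 3 + 5 + 9 + 2 + 6 = 42

42


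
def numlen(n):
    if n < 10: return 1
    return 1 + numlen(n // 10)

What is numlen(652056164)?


numlen(652056164) = 1 + numlen(65205616)
numlen(65205616) = 1 + numlen(6520561)
numlen(6520561) = 1 + numlen(652056)
numlen(652056) = 1 + numlen(65205)
numlen(65205) = 1 + numlen(6520)
numlen(6520) = 1 + numlen(652)
numlen(652) = 1 + numlen(65)
numlen(65) = 1 + numlen(6)
numlen(6) = 1  (base case: 6 < 10)
Unwinding: 1 + 1 + 1 + 1 + 1 + 1 + 1 + 1 + 1 = 9

9


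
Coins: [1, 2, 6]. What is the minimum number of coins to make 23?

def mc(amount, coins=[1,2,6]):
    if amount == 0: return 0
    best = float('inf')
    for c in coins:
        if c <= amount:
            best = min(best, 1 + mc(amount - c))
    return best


Building up with DP:
mc(0) = 0
mc(1) = min(1+mc(0)=1+0=1) = 1
mc(2) = min(1+mc(1)=1+1=2, 1+mc(0)=1+0=1) = 1
mc(3) = min(1+mc(2)=1+1=2, 1+mc(1)=1+1=2) = 2
mc(4) = min(1+mc(3)=1+2=3, 1+mc(2)=1+1=2) = 2
mc(5) = min(1+mc(4)=1+2=3, 1+mc(3)=1+2=3) = 3
mc(6) = min(1+mc(5)=1+3=4, 1+mc(4)=1+2=3, 1+mc(0)=1+0=1) = 1
mc(7) = min(1+mc(6)=1+1=2, 1+mc(5)=1+3=4, 1+mc(1)=1+1=2) = 2
mc(8) = min(1+mc(7)=1+2=3, 1+mc(6)=1+1=2, 1+mc(2)=1+1=2) = 2
mc(9) = min(1+mc(8)=1+2=3, 1+mc(7)=1+2=3, 1+mc(3)=1+2=3) = 3
mc(10) = min(1+mc(9)=1+3=4, 1+mc(8)=1+2=3, 1+mc(4)=1+2=3) = 3
mc(11) = min(1+mc(10)=1+3=4, 1+mc(9)=1+3=4, 1+mc(5)=1+3=4) = 4
mc(12) = min(1+mc(11)=1+4=5, 1+mc(10)=1+3=4, 1+mc(6)=1+1=2) = 2
mc(13) = min(1+mc(12)=1+2=3, 1+mc(11)=1+4=5, 1+mc(7)=1+2=3) = 3
mc(14) = min(1+mc(13)=1+3=4, 1+mc(12)=1+2=3, 1+mc(8)=1+2=3) = 3
mc(15) = min(1+mc(14)=1+3=4, 1+mc(13)=1+3=4, 1+mc(9)=1+3=4) = 4
mc(16) = min(1+mc(15)=1+4=5, 1+mc(14)=1+3=4, 1+mc(10)=1+3=4) = 4
mc(17) = min(1+mc(16)=1+4=5, 1+mc(15)=1+4=5, 1+mc(11)=1+4=5) = 5
mc(18) = min(1+mc(17)=1+5=6, 1+mc(16)=1+4=5, 1+mc(12)=1+2=3) = 3
mc(19) = min(1+mc(18)=1+3=4, 1+mc(17)=1+5=6, 1+mc(13)=1+3=4) = 4
mc(20) = min(1+mc(19)=1+4=5, 1+mc(18)=1+3=4, 1+mc(14)=1+3=4) = 4
mc(21) = min(1+mc(20)=1+4=5, 1+mc(19)=1+4=5, 1+mc(15)=1+4=5) = 5
mc(22) = min(1+mc(21)=1+5=6, 1+mc(20)=1+4=5, 1+mc(16)=1+4=5) = 5
mc(23) = min(1+mc(22)=1+5=6, 1+mc(21)=1+5=6, 1+mc(17)=1+5=6) = 6

6


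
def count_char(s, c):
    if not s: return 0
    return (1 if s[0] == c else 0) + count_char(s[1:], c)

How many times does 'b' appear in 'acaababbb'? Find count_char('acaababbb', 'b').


s[0]='a' != 'b' -> 0
s[0]='c' != 'b' -> 0
s[0]='a' != 'b' -> 0
s[0]='a' != 'b' -> 0
s[0]='b' == 'b' -> 1
s[0]='a' != 'b' -> 0
s[0]='b' == 'b' -> 1
s[0]='b' == 'b' -> 1
s[0]='b' == 'b' -> 1
Sum: 0 + 0 + 0 + 0 + 1 + 0 + 1 + 1 + 1 = 4

4


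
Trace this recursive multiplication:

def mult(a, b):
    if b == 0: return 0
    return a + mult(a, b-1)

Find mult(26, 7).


mult(26, 7) = 26 + mult(26, 6)
mult(26, 6) = 26 + mult(26, 5)
mult(26, 5) = 26 + mult(26, 4)
mult(26, 4) = 26 + mult(26, 3)
mult(26, 3) = 26 + mult(26, 2)
mult(26, 2) = 26 + mult(26, 1)
mult(26, 1) = 26 + mult(26, 0)
mult(26, 0) = 0  (base case)
Total: 26 + 26 + 26 + 26 + 26 + 26 + 26 + 0 = 182

182


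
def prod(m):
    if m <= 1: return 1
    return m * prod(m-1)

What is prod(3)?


prod(3)
= 3 * prod(2)
= 3 * 2 * prod(1)
= 3 * 2 * 1
= 6

6


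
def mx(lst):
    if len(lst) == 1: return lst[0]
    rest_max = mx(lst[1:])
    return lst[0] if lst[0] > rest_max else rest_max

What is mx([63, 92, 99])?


mx([63, 92, 99]): compare 63 with mx([92, 99])
mx([92, 99]): compare 92 with mx([99])
mx([99]) = 99  (base case)
Compare 92 with 99 -> 99
Compare 63 with 99 -> 99

99


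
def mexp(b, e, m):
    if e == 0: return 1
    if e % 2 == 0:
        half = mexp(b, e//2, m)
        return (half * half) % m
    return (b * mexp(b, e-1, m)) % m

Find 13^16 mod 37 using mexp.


mexp(13, 16, 37): e is even, compute mexp(13, 8, 37)
  mexp(13, 8, 37): e is even, compute mexp(13, 4, 37)
    mexp(13, 4, 37): e is even, compute mexp(13, 2, 37)
      mexp(13, 2, 37): e is even, compute mexp(13, 1, 37)
        mexp(13, 1, 37): e is odd, compute mexp(13, 0, 37)
          mexp(13, 0, 37) = 1
        (13 * 1) % 37 = 13
      half=13, (13*13) % 37 = 21
    half=21, (21*21) % 37 = 34
  half=34, (34*34) % 37 = 9
half=9, (9*9) % 37 = 7

7


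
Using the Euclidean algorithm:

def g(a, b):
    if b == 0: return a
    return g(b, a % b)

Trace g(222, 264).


g(222, 264) = g(264, 222)
g(264, 222) = g(222, 42)
g(222, 42) = g(42, 12)
g(42, 12) = g(12, 6)
g(12, 6) = g(6, 0)
g(6, 0) = 6  (base case)

6


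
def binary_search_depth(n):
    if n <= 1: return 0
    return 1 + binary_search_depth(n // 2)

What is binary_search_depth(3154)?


3154 / 2 = 1577
1577 / 2 = 788
788 / 2 = 394
394 / 2 = 197
197 / 2 = 98
98 / 2 = 49
49 / 2 = 24
24 / 2 = 12
12 / 2 = 6
6 / 2 = 3
3 / 2 = 1
Reached 1 after 11 halvings

11


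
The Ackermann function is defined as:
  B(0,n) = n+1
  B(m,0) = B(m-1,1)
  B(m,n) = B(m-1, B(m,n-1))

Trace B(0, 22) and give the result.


B(0, 22) = 23
Result: B(0, 22) = 23

23


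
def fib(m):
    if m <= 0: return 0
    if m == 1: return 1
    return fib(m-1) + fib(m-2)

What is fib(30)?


Computing fib(30) bottom-up:
fib(0) = 0
fib(1) = 1
fib(2) = fib(1) + fib(0) = 1 + 0 = 1
fib(3) = fib(2) + fib(1) = 1 + 1 = 2
fib(4) = fib(3) + fib(2) = 2 + 1 = 3
fib(5) = fib(4) + fib(3) = 3 + 2 = 5
fib(6) = fib(5) + fib(4) = 5 + 3 = 8
fib(7) = fib(6) + fib(5) = 8 + 5 = 13
fib(8) = fib(7) + fib(6) = 13 + 8 = 21
fib(9) = fib(8) + fib(7) = 21 + 13 = 34
fib(10) = fib(9) + fib(8) = 34 + 21 = 55
fib(11) = fib(10) + fib(9) = 55 + 34 = 89
fib(12) = fib(11) + fib(10) = 89 + 55 = 144
fib(13) = fib(12) + fib(11) = 144 + 89 = 233
fib(14) = fib(13) + fib(12) = 233 + 144 = 377
fib(15) = fib(14) + fib(13) = 377 + 233 = 610
fib(16) = fib(15) + fib(14) = 610 + 377 = 987
fib(17) = fib(16) + fib(15) = 987 + 610 = 1597
fib(18) = fib(17) + fib(16) = 1597 + 987 = 2584
fib(19) = fib(18) + fib(17) = 2584 + 1597 = 4181
fib(20) = fib(19) + fib(18) = 4181 + 2584 = 6765
fib(21) = fib(20) + fib(19) = 6765 + 4181 = 10946
fib(22) = fib(21) + fib(20) = 10946 + 6765 = 17711
fib(23) = fib(22) + fib(21) = 17711 + 10946 = 28657
fib(24) = fib(23) + fib(22) = 28657 + 17711 = 46368
fib(25) = fib(24) + fib(23) = 46368 + 28657 = 75025
fib(26) = fib(25) + fib(24) = 75025 + 46368 = 121393
fib(27) = fib(26) + fib(25) = 121393 + 75025 = 196418
fib(28) = fib(27) + fib(26) = 196418 + 121393 = 317811
fib(29) = fib(28) + fib(27) = 317811 + 196418 = 514229
fib(30) = fib(29) + fib(28) = 514229 + 317811 = 832040

832040


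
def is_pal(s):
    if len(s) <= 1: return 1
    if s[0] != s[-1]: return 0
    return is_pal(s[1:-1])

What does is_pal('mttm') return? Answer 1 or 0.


is_pal('mttm'): s[0]='m' == s[-1]='m' -> check is_pal('tt')
is_pal('tt'): s[0]='t' == s[-1]='t' -> check is_pal('')
is_pal(''): len <= 1 -> return 1  (base case)
Result: 1 (palindrome)

1


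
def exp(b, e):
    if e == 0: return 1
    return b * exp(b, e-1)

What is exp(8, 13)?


exp(8, 13)
= 8 * exp(8, 12)
= 8 * 8 * exp(8, 11)
= 8 * 8 * 8 * exp(8, 10)
= 8 * 8 * 8 * 8 * exp(8, 9)
= 8 * 8 * 8 * 8 * 8 * exp(8, 8)
= 8 * 8 * 8 * 8 * 8 * 8 * exp(8, 7)
= 8 * 8 * 8 * 8 * 8 * 8 * 8 * exp(8, 6)
= 8 * 8 * 8 * 8 * 8 * 8 * 8 * 8 * exp(8, 5)
= 8 * 8 * 8 * 8 * 8 * 8 * 8 * 8 * 8 * exp(8, 4)
= 8 * 8 * 8 * 8 * 8 * 8 * 8 * 8 * 8 * 8 * exp(8, 3)
= 8 * 8 * 8 * 8 * 8 * 8 * 8 * 8 * 8 * 8 * 8 * exp(8, 2)
= 8 * 8 * 8 * 8 * 8 * 8 * 8 * 8 * 8 * 8 * 8 * 8 * exp(8, 1)
= 8 * 8 * 8 * 8 * 8 * 8 * 8 * 8 * 8 * 8 * 8 * 8 * 8 * exp(8, 0)
= 8 * 8 * 8 * 8 * 8 * 8 * 8 * 8 * 8 * 8 * 8 * 8 * 8 * 1
= 549755813888

549755813888


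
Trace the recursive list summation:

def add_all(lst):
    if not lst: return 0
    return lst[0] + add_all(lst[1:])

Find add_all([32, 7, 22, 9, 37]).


add_all([32, 7, 22, 9, 37]) = 32 + add_all([7, 22, 9, 37])
add_all([7, 22, 9, 37]) = 7 + add_all([22, 9, 37])
add_all([22, 9, 37]) = 22 + add_all([9, 37])
add_all([9, 37]) = 9 + add_all([37])
add_all([37]) = 37 + add_all([])
add_all([]) = 0  (base case)
Total: 32 + 7 + 22 + 9 + 37 + 0 = 107

107


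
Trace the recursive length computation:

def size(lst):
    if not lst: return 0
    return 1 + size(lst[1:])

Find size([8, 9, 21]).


size([8, 9, 21]) = 1 + size([9, 21])
size([9, 21]) = 1 + size([21])
size([21]) = 1 + size([])
size([]) = 0  (base case)
Unwinding: 1 + 1 + 1 + 0 = 3

3


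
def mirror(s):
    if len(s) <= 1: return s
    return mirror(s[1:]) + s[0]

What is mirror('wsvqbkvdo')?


mirror('wsvqbkvdo') = mirror('svqbkvdo') + 'w'
mirror('svqbkvdo') = mirror('vqbkvdo') + 's'
mirror('vqbkvdo') = mirror('qbkvdo') + 'v'
mirror('qbkvdo') = mirror('bkvdo') + 'q'
mirror('bkvdo') = mirror('kvdo') + 'b'
mirror('kvdo') = mirror('vdo') + 'k'
mirror('vdo') = mirror('do') + 'v'
mirror('do') = mirror('o') + 'd'
mirror('o') = 'o'  (base case)
Concatenating: 'o' + 'd' + 'v' + 'k' + 'b' + 'q' + 'v' + 's' + 'w' = 'odvkbqvsw'

odvkbqvsw


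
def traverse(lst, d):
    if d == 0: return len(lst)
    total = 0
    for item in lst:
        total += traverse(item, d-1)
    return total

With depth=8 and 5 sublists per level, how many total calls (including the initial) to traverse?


At depth 0 (root): 1 call
At depth 1: each of 1 parents calls traverse on 5 children = 5 calls
At depth 2: each of 5 parents calls traverse on 5 children = 25 calls
At depth 3: each of 25 parents calls traverse on 5 children = 125 calls
At depth 4: each of 125 parents calls traverse on 5 children = 625 calls
At depth 5: each of 625 parents calls traverse on 5 children = 3125 calls
At depth 6: each of 3125 parents calls traverse on 5 children = 15625 calls
At depth 7: each of 15625 parents calls traverse on 5 children = 78125 calls
At depth 8: each of 78125 parents calls traverse on 5 children = 390625 calls
Total: 1 + 5 + 25 + 125 + 625 + 3125 + 15625 + 78125 + 390625 = 488281

488281


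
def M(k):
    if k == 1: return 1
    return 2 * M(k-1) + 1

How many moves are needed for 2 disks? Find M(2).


M(2) = 2 * M(1) + 1
M(1) = 1  (base case)
M(2) = 2 * 1 + 1 = 3

3


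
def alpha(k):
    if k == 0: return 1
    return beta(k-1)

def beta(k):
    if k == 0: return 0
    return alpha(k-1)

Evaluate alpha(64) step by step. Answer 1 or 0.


alpha(64) = beta(63)
beta(63) = alpha(62)
alpha(62) = beta(61)
beta(61) = alpha(60)
alpha(60) = beta(59)
beta(59) = alpha(58)
alpha(58) = beta(57)
beta(57) = alpha(56)
alpha(56) = beta(55)
beta(55) = alpha(54)
alpha(54) = beta(53)
beta(53) = alpha(52)
alpha(52) = beta(51)
beta(51) = alpha(50)
alpha(50) = beta(49)
beta(49) = alpha(48)
alpha(48) = beta(47)
beta(47) = alpha(46)
alpha(46) = beta(45)
beta(45) = alpha(44)
alpha(44) = beta(43)
beta(43) = alpha(42)
alpha(42) = beta(41)
beta(41) = alpha(40)
alpha(40) = beta(39)
beta(39) = alpha(38)
alpha(38) = beta(37)
beta(37) = alpha(36)
alpha(36) = beta(35)
beta(35) = alpha(34)
alpha(34) = beta(33)
beta(33) = alpha(32)
alpha(32) = beta(31)
beta(31) = alpha(30)
alpha(30) = beta(29)
beta(29) = alpha(28)
alpha(28) = beta(27)
beta(27) = alpha(26)
alpha(26) = beta(25)
beta(25) = alpha(24)
alpha(24) = beta(23)
beta(23) = alpha(22)
alpha(22) = beta(21)
beta(21) = alpha(20)
alpha(20) = beta(19)
beta(19) = alpha(18)
alpha(18) = beta(17)
beta(17) = alpha(16)
alpha(16) = beta(15)
beta(15) = alpha(14)
alpha(14) = beta(13)
beta(13) = alpha(12)
alpha(12) = beta(11)
beta(11) = alpha(10)
alpha(10) = beta(9)
beta(9) = alpha(8)
alpha(8) = beta(7)
beta(7) = alpha(6)
alpha(6) = beta(5)
beta(5) = alpha(4)
alpha(4) = beta(3)
beta(3) = alpha(2)
alpha(2) = beta(1)
beta(1) = alpha(0)
alpha(0) = 1  (base case)
Result: 1

1


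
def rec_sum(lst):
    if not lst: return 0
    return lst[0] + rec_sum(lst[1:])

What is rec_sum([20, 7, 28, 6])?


rec_sum([20, 7, 28, 6]) = 20 + rec_sum([7, 28, 6])
rec_sum([7, 28, 6]) = 7 + rec_sum([28, 6])
rec_sum([28, 6]) = 28 + rec_sum([6])
rec_sum([6]) = 6 + rec_sum([])
rec_sum([]) = 0  (base case)
Total: 20 + 7 + 28 + 6 + 0 = 61

61


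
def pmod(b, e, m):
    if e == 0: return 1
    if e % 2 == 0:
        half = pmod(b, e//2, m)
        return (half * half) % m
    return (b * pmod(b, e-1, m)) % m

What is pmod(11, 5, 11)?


pmod(11, 5, 11): e is odd, compute pmod(11, 4, 11)
  pmod(11, 4, 11): e is even, compute pmod(11, 2, 11)
    pmod(11, 2, 11): e is even, compute pmod(11, 1, 11)
      pmod(11, 1, 11): e is odd, compute pmod(11, 0, 11)
        pmod(11, 0, 11) = 1
      (11 * 1) % 11 = 0
    half=0, (0*0) % 11 = 0
  half=0, (0*0) % 11 = 0
(11 * 0) % 11 = 0

0


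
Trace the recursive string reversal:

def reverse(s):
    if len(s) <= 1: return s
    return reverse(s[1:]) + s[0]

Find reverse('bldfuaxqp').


reverse('bldfuaxqp') = reverse('ldfuaxqp') + 'b'
reverse('ldfuaxqp') = reverse('dfuaxqp') + 'l'
reverse('dfuaxqp') = reverse('fuaxqp') + 'd'
reverse('fuaxqp') = reverse('uaxqp') + 'f'
reverse('uaxqp') = reverse('axqp') + 'u'
reverse('axqp') = reverse('xqp') + 'a'
reverse('xqp') = reverse('qp') + 'x'
reverse('qp') = reverse('p') + 'q'
reverse('p') = 'p'  (base case)
Concatenating: 'p' + 'q' + 'x' + 'a' + 'u' + 'f' + 'd' + 'l' + 'b' = 'pqxaufdlb'

pqxaufdlb


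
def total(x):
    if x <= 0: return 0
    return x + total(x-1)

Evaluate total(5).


total(5)
= 5 + 4 + 3 + 2 + 1 + total(0)
= 5 + 4 + 3 + 2 + 1 + 0
= 15

15


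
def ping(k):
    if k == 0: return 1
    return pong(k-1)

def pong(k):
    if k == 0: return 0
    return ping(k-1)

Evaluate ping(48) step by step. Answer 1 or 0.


ping(48) = pong(47)
pong(47) = ping(46)
ping(46) = pong(45)
pong(45) = ping(44)
ping(44) = pong(43)
pong(43) = ping(42)
ping(42) = pong(41)
pong(41) = ping(40)
ping(40) = pong(39)
pong(39) = ping(38)
ping(38) = pong(37)
pong(37) = ping(36)
ping(36) = pong(35)
pong(35) = ping(34)
ping(34) = pong(33)
pong(33) = ping(32)
ping(32) = pong(31)
pong(31) = ping(30)
ping(30) = pong(29)
pong(29) = ping(28)
ping(28) = pong(27)
pong(27) = ping(26)
ping(26) = pong(25)
pong(25) = ping(24)
ping(24) = pong(23)
pong(23) = ping(22)
ping(22) = pong(21)
pong(21) = ping(20)
ping(20) = pong(19)
pong(19) = ping(18)
ping(18) = pong(17)
pong(17) = ping(16)
ping(16) = pong(15)
pong(15) = ping(14)
ping(14) = pong(13)
pong(13) = ping(12)
ping(12) = pong(11)
pong(11) = ping(10)
ping(10) = pong(9)
pong(9) = ping(8)
ping(8) = pong(7)
pong(7) = ping(6)
ping(6) = pong(5)
pong(5) = ping(4)
ping(4) = pong(3)
pong(3) = ping(2)
ping(2) = pong(1)
pong(1) = ping(0)
ping(0) = 1  (base case)
Result: 1

1


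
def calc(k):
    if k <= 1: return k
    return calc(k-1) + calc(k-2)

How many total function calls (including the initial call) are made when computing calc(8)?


Let C(n) = total calls for calc(n)
C(0) = 1, C(1) = 1
C(2) = 1 + C(1) + C(0) = 1 + 1 + 1 = 3
C(3) = 1 + C(2) + C(1) = 1 + 3 + 1 = 5
C(4) = 1 + C(3) + C(2) = 1 + 5 + 3 = 9
C(5) = 1 + C(4) + C(3) = 1 + 9 + 5 = 15
C(6) = 1 + C(5) + C(4) = 1 + 15 + 9 = 25
C(7) = 1 + C(6) + C(5) = 1 + 25 + 15 = 41
C(8) = 1 + C(7) + C(6) = 1 + 41 + 25 = 67

67


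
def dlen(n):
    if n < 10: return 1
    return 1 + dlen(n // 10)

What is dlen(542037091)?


dlen(542037091) = 1 + dlen(54203709)
dlen(54203709) = 1 + dlen(5420370)
dlen(5420370) = 1 + dlen(542037)
dlen(542037) = 1 + dlen(54203)
dlen(54203) = 1 + dlen(5420)
dlen(5420) = 1 + dlen(542)
dlen(542) = 1 + dlen(54)
dlen(54) = 1 + dlen(5)
dlen(5) = 1  (base case: 5 < 10)
Unwinding: 1 + 1 + 1 + 1 + 1 + 1 + 1 + 1 + 1 = 9

9


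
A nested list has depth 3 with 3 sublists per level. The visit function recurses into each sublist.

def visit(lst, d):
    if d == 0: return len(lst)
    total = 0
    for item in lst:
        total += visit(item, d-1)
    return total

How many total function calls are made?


At depth 0 (root): 1 call
At depth 1: each of 1 parents calls visit on 3 children = 3 calls
At depth 2: each of 3 parents calls visit on 3 children = 9 calls
At depth 3: each of 9 parents calls visit on 3 children = 27 calls
Total: 1 + 3 + 9 + 27 = 40

40


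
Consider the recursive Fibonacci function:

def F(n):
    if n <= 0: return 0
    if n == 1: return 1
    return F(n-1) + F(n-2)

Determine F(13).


Computing F(13) bottom-up:
F(0) = 0
F(1) = 1
F(2) = F(1) + F(0) = 1 + 0 = 1
F(3) = F(2) + F(1) = 1 + 1 = 2
F(4) = F(3) + F(2) = 2 + 1 = 3
F(5) = F(4) + F(3) = 3 + 2 = 5
F(6) = F(5) + F(4) = 5 + 3 = 8
F(7) = F(6) + F(5) = 8 + 5 = 13
F(8) = F(7) + F(6) = 13 + 8 = 21
F(9) = F(8) + F(7) = 21 + 13 = 34
F(10) = F(9) + F(8) = 34 + 21 = 55
F(11) = F(10) + F(9) = 55 + 34 = 89
F(12) = F(11) + F(10) = 89 + 55 = 144
F(13) = F(12) + F(11) = 144 + 89 = 233

233


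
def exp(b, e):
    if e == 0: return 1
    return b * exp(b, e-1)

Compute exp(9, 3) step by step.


exp(9, 3)
= 9 * exp(9, 2)
= 9 * 9 * exp(9, 1)
= 9 * 9 * 9 * exp(9, 0)
= 9 * 9 * 9 * 1
= 729

729


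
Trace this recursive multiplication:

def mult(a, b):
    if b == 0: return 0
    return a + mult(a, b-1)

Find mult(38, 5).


mult(38, 5) = 38 + mult(38, 4)
mult(38, 4) = 38 + mult(38, 3)
mult(38, 3) = 38 + mult(38, 2)
mult(38, 2) = 38 + mult(38, 1)
mult(38, 1) = 38 + mult(38, 0)
mult(38, 0) = 0  (base case)
Total: 38 + 38 + 38 + 38 + 38 + 0 = 190

190


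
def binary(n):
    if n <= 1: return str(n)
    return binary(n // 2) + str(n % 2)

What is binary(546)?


binary(546) = binary(273) + '0'
binary(273) = binary(136) + '1'
binary(136) = binary(68) + '0'
binary(68) = binary(34) + '0'
binary(34) = binary(17) + '0'
binary(17) = binary(8) + '1'
binary(8) = binary(4) + '0'
binary(4) = binary(2) + '0'
binary(2) = binary(1) + '0'
binary(1) = '1'  (base case)
Concatenating: '1' + '0' + '0' + '0' + '1' + '0' + '0' + '0' + '1' + '0' = '1000100010'

1000100010


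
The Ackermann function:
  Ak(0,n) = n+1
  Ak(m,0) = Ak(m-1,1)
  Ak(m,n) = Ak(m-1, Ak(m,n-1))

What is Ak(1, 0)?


Ak(1, 0) = Ak(0, 1)
  Ak(0, 1) = 2
Result: Ak(1, 0) = 2

2


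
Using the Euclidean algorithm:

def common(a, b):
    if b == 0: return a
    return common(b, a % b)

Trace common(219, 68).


common(219, 68) = common(68, 15)
common(68, 15) = common(15, 8)
common(15, 8) = common(8, 7)
common(8, 7) = common(7, 1)
common(7, 1) = common(1, 0)
common(1, 0) = 1  (base case)

1


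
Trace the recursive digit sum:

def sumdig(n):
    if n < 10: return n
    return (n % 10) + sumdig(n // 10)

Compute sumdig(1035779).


sumdig(1035779) = 9 + sumdig(103577)
sumdig(103577) = 7 + sumdig(10357)
sumdig(10357) = 7 + sumdig(1035)
sumdig(1035) = 5 + sumdig(103)
sumdig(103) = 3 + sumdig(10)
sumdig(10) = 0 + sumdig(1)
sumdig(1) = 1  (base case)
Total: 9 + 7 + 7 + 5 + 3 + 0 + 1 = 32

32


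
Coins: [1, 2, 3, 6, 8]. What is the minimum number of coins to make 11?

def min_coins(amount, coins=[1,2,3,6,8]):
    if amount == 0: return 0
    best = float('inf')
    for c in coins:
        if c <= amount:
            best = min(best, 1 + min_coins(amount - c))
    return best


Building up with DP:
min_coins(0) = 0
min_coins(1) = min(1+min_coins(0)=1+0=1) = 1
min_coins(2) = min(1+min_coins(1)=1+1=2, 1+min_coins(0)=1+0=1) = 1
min_coins(3) = min(1+min_coins(2)=1+1=2, 1+min_coins(1)=1+1=2, 1+min_coins(0)=1+0=1) = 1
min_coins(4) = min(1+min_coins(3)=1+1=2, 1+min_coins(2)=1+1=2, 1+min_coins(1)=1+1=2) = 2
min_coins(5) = min(1+min_coins(4)=1+2=3, 1+min_coins(3)=1+1=2, 1+min_coins(2)=1+1=2) = 2
min_coins(6) = min(1+min_coins(5)=1+2=3, 1+min_coins(4)=1+2=3, 1+min_coins(3)=1+1=2, 1+min_coins(0)=1+0=1) = 1
min_coins(7) = min(1+min_coins(6)=1+1=2, 1+min_coins(5)=1+2=3, 1+min_coins(4)=1+2=3, 1+min_coins(1)=1+1=2) = 2
min_coins(8) = min(1+min_coins(7)=1+2=3, 1+min_coins(6)=1+1=2, 1+min_coins(5)=1+2=3, 1+min_coins(2)=1+1=2, 1+min_coins(0)=1+0=1) = 1
min_coins(9) = min(1+min_coins(8)=1+1=2, 1+min_coins(7)=1+2=3, 1+min_coins(6)=1+1=2, 1+min_coins(3)=1+1=2, 1+min_coins(1)=1+1=2) = 2
min_coins(10) = min(1+min_coins(9)=1+2=3, 1+min_coins(8)=1+1=2, 1+min_coins(7)=1+2=3, 1+min_coins(4)=1+2=3, 1+min_coins(2)=1+1=2) = 2
min_coins(11) = min(1+min_coins(10)=1+2=3, 1+min_coins(9)=1+2=3, 1+min_coins(8)=1+1=2, 1+min_coins(5)=1+2=3, 1+min_coins(3)=1+1=2) = 2

2


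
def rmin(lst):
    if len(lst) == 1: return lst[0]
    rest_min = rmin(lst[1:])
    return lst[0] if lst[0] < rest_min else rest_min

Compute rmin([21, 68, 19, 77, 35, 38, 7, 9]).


rmin([21, 68, 19, 77, 35, 38, 7, 9]): compare 21 with rmin([68, 19, 77, 35, 38, 7, 9])
rmin([68, 19, 77, 35, 38, 7, 9]): compare 68 with rmin([19, 77, 35, 38, 7, 9])
rmin([19, 77, 35, 38, 7, 9]): compare 19 with rmin([77, 35, 38, 7, 9])
rmin([77, 35, 38, 7, 9]): compare 77 with rmin([35, 38, 7, 9])
rmin([35, 38, 7, 9]): compare 35 with rmin([38, 7, 9])
rmin([38, 7, 9]): compare 38 with rmin([7, 9])
rmin([7, 9]): compare 7 with rmin([9])
rmin([9]) = 9  (base case)
Compare 7 with 9 -> 7
Compare 38 with 7 -> 7
Compare 35 with 7 -> 7
Compare 77 with 7 -> 7
Compare 19 with 7 -> 7
Compare 68 with 7 -> 7
Compare 21 with 7 -> 7

7


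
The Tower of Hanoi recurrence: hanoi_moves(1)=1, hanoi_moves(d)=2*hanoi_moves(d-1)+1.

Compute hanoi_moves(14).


hanoi_moves(14) = 2 * hanoi_moves(13) + 1
hanoi_moves(13) = 2 * hanoi_moves(12) + 1
hanoi_moves(12) = 2 * hanoi_moves(11) + 1
hanoi_moves(11) = 2 * hanoi_moves(10) + 1
hanoi_moves(10) = 2 * hanoi_moves(9) + 1
hanoi_moves(9) = 2 * hanoi_moves(8) + 1
hanoi_moves(8) = 2 * hanoi_moves(7) + 1
hanoi_moves(7) = 2 * hanoi_moves(6) + 1
hanoi_moves(6) = 2 * hanoi_moves(5) + 1
hanoi_moves(5) = 2 * hanoi_moves(4) + 1
hanoi_moves(4) = 2 * hanoi_moves(3) + 1
hanoi_moves(3) = 2 * hanoi_moves(2) + 1
hanoi_moves(2) = 2 * hanoi_moves(1) + 1
hanoi_moves(1) = 1  (base case)
hanoi_moves(2) = 2 * 1 + 1 = 3
hanoi_moves(3) = 2 * 3 + 1 = 7
hanoi_moves(4) = 2 * 7 + 1 = 15
hanoi_moves(5) = 2 * 15 + 1 = 31
hanoi_moves(6) = 2 * 31 + 1 = 63
hanoi_moves(7) = 2 * 63 + 1 = 127
hanoi_moves(8) = 2 * 127 + 1 = 255
hanoi_moves(9) = 2 * 255 + 1 = 511
hanoi_moves(10) = 2 * 511 + 1 = 1023
hanoi_moves(11) = 2 * 1023 + 1 = 2047
hanoi_moves(12) = 2 * 2047 + 1 = 4095
hanoi_moves(13) = 2 * 4095 + 1 = 8191
hanoi_moves(14) = 2 * 8191 + 1 = 16383

16383


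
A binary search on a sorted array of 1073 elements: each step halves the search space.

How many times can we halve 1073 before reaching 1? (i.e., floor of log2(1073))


1073 / 2 = 536
536 / 2 = 268
268 / 2 = 134
134 / 2 = 67
67 / 2 = 33
33 / 2 = 16
16 / 2 = 8
8 / 2 = 4
4 / 2 = 2
2 / 2 = 1
Reached 1 after 10 halvings

10


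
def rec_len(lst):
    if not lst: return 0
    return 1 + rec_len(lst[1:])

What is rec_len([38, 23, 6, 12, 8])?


rec_len([38, 23, 6, 12, 8]) = 1 + rec_len([23, 6, 12, 8])
rec_len([23, 6, 12, 8]) = 1 + rec_len([6, 12, 8])
rec_len([6, 12, 8]) = 1 + rec_len([12, 8])
rec_len([12, 8]) = 1 + rec_len([8])
rec_len([8]) = 1 + rec_len([])
rec_len([]) = 0  (base case)
Unwinding: 1 + 1 + 1 + 1 + 1 + 0 = 5

5


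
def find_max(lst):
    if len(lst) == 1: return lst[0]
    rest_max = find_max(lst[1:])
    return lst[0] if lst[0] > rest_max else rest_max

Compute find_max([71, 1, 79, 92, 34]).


find_max([71, 1, 79, 92, 34]): compare 71 with find_max([1, 79, 92, 34])
find_max([1, 79, 92, 34]): compare 1 with find_max([79, 92, 34])
find_max([79, 92, 34]): compare 79 with find_max([92, 34])
find_max([92, 34]): compare 92 with find_max([34])
find_max([34]) = 34  (base case)
Compare 92 with 34 -> 92
Compare 79 with 92 -> 92
Compare 1 with 92 -> 92
Compare 71 with 92 -> 92

92


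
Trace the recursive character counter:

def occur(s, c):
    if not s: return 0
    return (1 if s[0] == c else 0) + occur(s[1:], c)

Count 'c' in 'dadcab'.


s[0]='d' != 'c' -> 0
s[0]='a' != 'c' -> 0
s[0]='d' != 'c' -> 0
s[0]='c' == 'c' -> 1
s[0]='a' != 'c' -> 0
s[0]='b' != 'c' -> 0
Sum: 0 + 0 + 0 + 1 + 0 + 0 = 1

1


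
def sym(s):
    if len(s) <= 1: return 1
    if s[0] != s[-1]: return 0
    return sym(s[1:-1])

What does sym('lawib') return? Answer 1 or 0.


sym('lawib'): s[0]='l' != s[-1]='b' -> return 0
Result: 0 (not a palindrome)

0


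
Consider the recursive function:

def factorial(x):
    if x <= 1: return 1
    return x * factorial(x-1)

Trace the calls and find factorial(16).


factorial(16)
= 16 * factorial(15)
= 16 * 15 * factorial(14)
= 16 * 15 * 14 * factorial(13)
= 16 * 15 * 14 * 13 * factorial(12)
= 16 * 15 * 14 * 13 * 12 * factorial(11)
= 16 * 15 * 14 * 13 * 12 * 11 * factorial(10)
= 16 * 15 * 14 * 13 * 12 * 11 * 10 * factorial(9)
= 16 * 15 * 14 * 13 * 12 * 11 * 10 * 9 * factorial(8)
= 16 * 15 * 14 * 13 * 12 * 11 * 10 * 9 * 8 * factorial(7)
= 16 * 15 * 14 * 13 * 12 * 11 * 10 * 9 * 8 * 7 * factorial(6)
= 16 * 15 * 14 * 13 * 12 * 11 * 10 * 9 * 8 * 7 * 6 * factorial(5)
= 16 * 15 * 14 * 13 * 12 * 11 * 10 * 9 * 8 * 7 * 6 * 5 * factorial(4)
= 16 * 15 * 14 * 13 * 12 * 11 * 10 * 9 * 8 * 7 * 6 * 5 * 4 * factorial(3)
= 16 * 15 * 14 * 13 * 12 * 11 * 10 * 9 * 8 * 7 * 6 * 5 * 4 * 3 * factorial(2)
= 16 * 15 * 14 * 13 * 12 * 11 * 10 * 9 * 8 * 7 * 6 * 5 * 4 * 3 * 2 * factorial(1)
= 16 * 15 * 14 * 13 * 12 * 11 * 10 * 9 * 8 * 7 * 6 * 5 * 4 * 3 * 2 * 1
= 20922789888000

20922789888000


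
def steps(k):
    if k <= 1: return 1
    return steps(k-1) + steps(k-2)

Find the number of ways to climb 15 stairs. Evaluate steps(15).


Building up from base cases:
steps(0) = 1
steps(1) = 1
steps(2) = steps(1) + steps(0) = 1 + 1 = 2
steps(3) = steps(2) + steps(1) = 2 + 1 = 3
steps(4) = steps(3) + steps(2) = 3 + 2 = 5
steps(5) = steps(4) + steps(3) = 5 + 3 = 8
steps(6) = steps(5) + steps(4) = 8 + 5 = 13
steps(7) = steps(6) + steps(5) = 13 + 8 = 21
steps(8) = steps(7) + steps(6) = 21 + 13 = 34
steps(9) = steps(8) + steps(7) = 34 + 21 = 55
steps(10) = steps(9) + steps(8) = 55 + 34 = 89
steps(11) = steps(10) + steps(9) = 89 + 55 = 144
steps(12) = steps(11) + steps(10) = 144 + 89 = 233
steps(13) = steps(12) + steps(11) = 233 + 144 = 377
steps(14) = steps(13) + steps(12) = 377 + 233 = 610
steps(15) = steps(14) + steps(13) = 610 + 377 = 987

987


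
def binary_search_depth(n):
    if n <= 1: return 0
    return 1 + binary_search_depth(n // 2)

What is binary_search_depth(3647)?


3647 / 2 = 1823
1823 / 2 = 911
911 / 2 = 455
455 / 2 = 227
227 / 2 = 113
113 / 2 = 56
56 / 2 = 28
28 / 2 = 14
14 / 2 = 7
7 / 2 = 3
3 / 2 = 1
Reached 1 after 11 halvings

11


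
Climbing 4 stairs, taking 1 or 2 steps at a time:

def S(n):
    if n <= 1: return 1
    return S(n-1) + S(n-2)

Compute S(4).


Building up from base cases:
S(0) = 1
S(1) = 1
S(2) = S(1) + S(0) = 1 + 1 = 2
S(3) = S(2) + S(1) = 2 + 1 = 3
S(4) = S(3) + S(2) = 3 + 2 = 5

5


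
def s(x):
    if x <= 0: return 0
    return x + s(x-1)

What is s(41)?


s(41)
= 41 + 40 + 39 + 38 + 37 + 36 + 35 + 34 + 33 + 32 + 31 + 30 + 29 + 28 + 27 + 26 + 25 + 24 + 23 + 22 + 21 + 20 + 19 + 18 + 17 + 16 + 15 + 14 + 13 + 12 + 11 + 10 + 9 + 8 + 7 + 6 + 5 + 4 + 3 + 2 + 1 + s(0)
= 41 + 40 + 39 + 38 + 37 + 36 + 35 + 34 + 33 + 32 + 31 + 30 + 29 + 28 + 27 + 26 + 25 + 24 + 23 + 22 + 21 + 20 + 19 + 18 + 17 + 16 + 15 + 14 + 13 + 12 + 11 + 10 + 9 + 8 + 7 + 6 + 5 + 4 + 3 + 2 + 1 + 0
= 861

861


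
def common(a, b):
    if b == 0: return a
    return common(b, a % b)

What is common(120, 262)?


common(120, 262) = common(262, 120)
common(262, 120) = common(120, 22)
common(120, 22) = common(22, 10)
common(22, 10) = common(10, 2)
common(10, 2) = common(2, 0)
common(2, 0) = 2  (base case)

2


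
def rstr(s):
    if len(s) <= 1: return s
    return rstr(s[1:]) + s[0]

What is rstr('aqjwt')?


rstr('aqjwt') = rstr('qjwt') + 'a'
rstr('qjwt') = rstr('jwt') + 'q'
rstr('jwt') = rstr('wt') + 'j'
rstr('wt') = rstr('t') + 'w'
rstr('t') = 't'  (base case)
Concatenating: 't' + 'w' + 'j' + 'q' + 'a' = 'twjqa'

twjqa
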